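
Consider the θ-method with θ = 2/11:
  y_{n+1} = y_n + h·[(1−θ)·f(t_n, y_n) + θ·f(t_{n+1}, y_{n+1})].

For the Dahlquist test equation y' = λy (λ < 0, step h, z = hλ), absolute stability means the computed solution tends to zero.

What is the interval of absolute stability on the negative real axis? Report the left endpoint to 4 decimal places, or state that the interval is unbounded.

Set f=λy, z=hλ:
  y_{n+1} = y_n + z·[9/11·y_n + 2/11·y_{n+1}] ⇒ (1 − 2/11z)y_{n+1} = (1 + 9/11z)y_n
  R(z) = (1 + 9/11z)/(1 − 2/11z).

Find x<0 with |R(x)|<1.
x=-0.81: |R|=0.2940
R=−1: 1+9/11x = −1+2/11x ⇒ -7/11x=2 ⇒ x=2/(-7/11)=-3.1429
Confirm numerically:
  x=-2.641: |R|=0.78424 <1
  x=-2.219: |R|=0.58110 <1
  x=-1.413: |R|=0.12419 <1
  x=-3.650: |R|=1.19399 >1
  x=-3.210: |R|=1.02698 >1
So |R|<1 on (-3.1429, 0).

(-3.1429, 0).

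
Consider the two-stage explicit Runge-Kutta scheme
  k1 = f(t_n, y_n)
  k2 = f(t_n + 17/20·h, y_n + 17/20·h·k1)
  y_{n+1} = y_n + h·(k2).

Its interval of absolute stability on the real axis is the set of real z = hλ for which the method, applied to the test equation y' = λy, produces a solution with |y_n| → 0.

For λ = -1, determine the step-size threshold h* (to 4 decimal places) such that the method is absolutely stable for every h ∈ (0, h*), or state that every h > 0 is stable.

(-1.1765,0); λ=-1 ⇒ h* = (20/17)/1 = 1.1765.

On y'=λy, z=hλ:
  k1=λy_n ⇒ h·k1=z·y_n;  k2=λ(1+17/20z)y_n ⇒ h·k2=z(1+17/20z)y_n
  y_{n+1}/y_n = 1 + z(1+17/20z) = 1 + z + 17/20z²
  so R(z) = 1 + z + 17/20z².

Find x<0 with |R(x)|<1.
x=-1.4: |R|=1.2660
R=1: x+17/20x²=0 ⇒ x=−20/17=-1.1765; min R=1−1/(4·17/20)=0.7059>−1
Confirm numerically:
  x=-0.924: |R|=0.80171 <1
  x=-0.797: |R|=0.74293 <1
  x=-0.650: |R|=0.70913 <1
  x=-1.635: |R|=1.63724 >1
  x=-1.425: |R|=1.30103 >1
  x=-1.332: |R|=1.17609 >1
Stable set (-1.1765, 0).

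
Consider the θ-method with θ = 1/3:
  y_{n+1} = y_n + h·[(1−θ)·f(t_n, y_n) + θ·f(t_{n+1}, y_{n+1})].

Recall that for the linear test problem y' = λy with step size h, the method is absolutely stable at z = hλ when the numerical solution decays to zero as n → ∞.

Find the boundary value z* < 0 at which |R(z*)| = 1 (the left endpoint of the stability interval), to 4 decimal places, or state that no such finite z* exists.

Test eqn y'=λy, z=hλ:
  y_{n+1} = y_n + z·[2/3·y_n + 1/3·y_{n+1}] ⇒ (1 − 1/3z)y_{n+1} = (1 + 2/3z)y_n
  R(z) = (1 + 2/3z)/(1 − 1/3z).

Boundary: |R(x)|=1, x<0.
x=-1.74: |R|=0.1013
R=−1: 1+2/3x = −1+1/3x ⇒ -1/3x=2 ⇒ x=2/(-1/3)=-6.0000
Confirm numerically:
  x=-5.926: |R|=0.99171 <1
  x=-4.097: |R|=0.73186 <1
  x=-2.504: |R|=0.36483 <1
  x=-6.538: |R|=1.05641 >1
  x=-6.337: |R|=1.03609 >1
  x=-6.305: |R|=1.03278 >1
So |R|<1 on (-6.0000, 0).

z* = -6.0000.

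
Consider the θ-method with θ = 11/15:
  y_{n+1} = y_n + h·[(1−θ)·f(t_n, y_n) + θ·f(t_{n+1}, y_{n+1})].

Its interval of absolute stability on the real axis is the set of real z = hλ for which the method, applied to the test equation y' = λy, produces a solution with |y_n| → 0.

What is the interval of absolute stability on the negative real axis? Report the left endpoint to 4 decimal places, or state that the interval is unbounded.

interval (−∞, 0).

Set f=λy, z=hλ:
  y_{n+1} = y_n + z·[4/15·y_n + 11/15·y_{n+1}] ⇒ (1 − 11/15z)y_{n+1} = (1 + 4/15z)y_n
  Hence R(z) = (1 + 4/15z)/(1 − 11/15z).

Solve |R(x)|<1 on ℝ⁻.
x=-1.23: |R|=0.3533
x=-2: |R|=0.1892
x=-10: |R|=0.2000
x=-100: |R|=0.3453
θ=11/15≥1/2 ⇒ |1+4/15x|<|1−11/15x| ∀x<0 ⇒ stable on all of ℝ⁻.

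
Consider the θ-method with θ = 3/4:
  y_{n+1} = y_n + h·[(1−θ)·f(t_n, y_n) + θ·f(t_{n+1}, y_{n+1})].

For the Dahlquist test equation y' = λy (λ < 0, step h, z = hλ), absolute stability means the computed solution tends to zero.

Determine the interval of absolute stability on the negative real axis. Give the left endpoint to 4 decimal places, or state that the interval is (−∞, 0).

Set f=λy, z=hλ:
  y_{n+1} = y_n + z·[1/4·y_n + 3/4·y_{n+1}] ⇒ (1 − 3/4z)y_{n+1} = (1 + 1/4z)y_n
  ⇒ R(z) = (1 + 1/4z)/(1 − 3/4z).

Solve |R(x)|<1 on ℝ⁻.
x=-0.67: |R|=0.5541
x=-2: |R|=0.2000
x=-10: |R|=0.1765
x=-100: |R|=0.3158
θ=3/4≥1/2 ⇒ |1+1/4x|<|1−3/4x| ∀x<0 ⇒ unbounded interval.

(−∞, 0) — no finite endpoint.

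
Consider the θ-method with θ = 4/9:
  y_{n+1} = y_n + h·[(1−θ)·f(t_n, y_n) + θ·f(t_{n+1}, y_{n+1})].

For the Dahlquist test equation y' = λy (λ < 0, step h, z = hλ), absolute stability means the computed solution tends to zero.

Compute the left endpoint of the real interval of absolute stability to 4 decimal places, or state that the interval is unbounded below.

Test eqn y'=λy, z=hλ:
  y_{n+1} = y_n + z·[5/9·y_n + 4/9·y_{n+1}] ⇒ (1 − 4/9z)y_{n+1} = (1 + 5/9z)y_n
  R(z) = (1 + 5/9z)/(1 − 4/9z).

Boundary: |R(x)|=1, x<0.
x=-1.26: |R|=0.1923
R=−1: 1+5/9x = −1+4/9x ⇒ -1/9x=2 ⇒ x=2/(-1/9)=-18.0000
Confirm numerically:
  x=-12.828: |R|=0.91425 <1
  x=-12.246: |R|=0.90077 <1
  x=-12.186: |R|=0.89931 <1
  x=-7.679: |R|=0.74013 <1
  x=-18.456: |R|=1.00551 >1
  x=-18.392: |R|=1.00475 >1
  x=-18.260: |R|=1.00317 >1
Stable set (-18.0000, 0).

z* = -18.0000.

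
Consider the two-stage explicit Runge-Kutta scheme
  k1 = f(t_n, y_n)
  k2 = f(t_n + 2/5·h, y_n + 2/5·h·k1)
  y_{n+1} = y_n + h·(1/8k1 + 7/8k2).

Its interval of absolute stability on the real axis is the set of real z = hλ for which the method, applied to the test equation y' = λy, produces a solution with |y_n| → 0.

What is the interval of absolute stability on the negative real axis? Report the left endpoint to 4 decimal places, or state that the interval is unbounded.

z∈(-2.8571,0).

With y'=λy (z=hλ):
  k1=λy_n ⇒ h·k1=z·y_n;  k2=λ(1+2/5z)y_n ⇒ h·k2=z(1+2/5z)y_n
  y_{n+1}/y_n = 1 + 1/8z + 7/8z(1+2/5z) = 1 + z + 7/20z²
  Hence R(z) = 1 + z + 7/20z².

Solve |R(x)|<1 on ℝ⁻.
x=-1.14: |R|=0.3149
R=1: x+7/20x²=0 ⇒ x=−20/7=-2.8571; min R=1−1/(4·7/20)=0.2857>−1
Confirm numerically:
  x=-1.547: |R|=0.29062 <1
  x=-1.224: |R|=0.30036 <1
  x=-1.143: |R|=0.31426 <1
  x=-3.398: |R|=1.64324 >1
  x=-3.114: |R|=1.27995 >1
Interval (-2.8571, 0).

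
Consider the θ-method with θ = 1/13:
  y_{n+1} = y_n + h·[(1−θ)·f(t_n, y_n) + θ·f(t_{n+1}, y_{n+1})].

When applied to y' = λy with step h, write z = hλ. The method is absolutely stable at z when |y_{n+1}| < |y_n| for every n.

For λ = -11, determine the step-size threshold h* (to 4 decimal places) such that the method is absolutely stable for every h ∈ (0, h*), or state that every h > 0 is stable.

Set f=λy, z=hλ:
  y_{n+1} = y_n + z·[12/13·y_n + 1/13·y_{n+1}] ⇒ (1 − 1/13z)y_{n+1} = (1 + 12/13z)y_n
  ⇒ R(z) = (1 + 12/13z)/(1 − 1/13z).

Boundary: |R(x)|=1, x<0.
x=-1.77: |R|=0.5579
R=−1: 1+12/13x = −1+1/13x ⇒ -11/13x=2 ⇒ x=2/(-11/13)=-2.3636
Confirm numerically:
  x=-1.768: |R|=0.55634 <1
  x=-1.690: |R|=0.49558 <1
  x=-1.586: |R|=0.41355 <1
  x=-1.178: |R|=0.08012 <1
  x=-2.923: |R|=1.38642 >1
  x=-2.733: |R|=1.25825 >1
Stable set (-2.3636, 0).

(-2.3636,0); λ=-11 ⇒ h* = (26/11)/11 = 0.2149.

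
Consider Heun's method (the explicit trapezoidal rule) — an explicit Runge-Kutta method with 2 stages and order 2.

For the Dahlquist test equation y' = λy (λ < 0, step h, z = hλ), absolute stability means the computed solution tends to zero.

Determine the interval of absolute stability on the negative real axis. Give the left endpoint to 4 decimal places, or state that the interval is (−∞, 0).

(-2.0000, 0).

Test eqn y'=λy, z=hλ:
  order 2, 2-stage ⇒ R(z)=1+z+z^2/2
  (e.g. R(-1.76)=0.78880, |R|=0.78880)

Need |R(x)|<1, x<0.
x=-1.76: |R|=0.7888
|R(-1.42)|=0.5882 |R(-1.37)|=0.5685 |R(-0.57)|=0.5924
Bisect:
  x_lo=-2.6446 |R|=1.8523  x_hi=-0.1739 |R|=0.8412
  mid=-1.40923 |R|=0.58373 →hi
  mid=-2.02689 |R|=1.02725 →lo
  mid=-1.71806 |R|=0.75780 →hi
  mid=-1.87248 |R|=0.88061 →hi
  mid=-1.94968 |R|=0.95095 →hi
  mid=-1.98829 |R|=0.98836 →hi
  mid=-2.00759 |R|=1.00762 →lo
  ...
  [-2.00005,-1.99990] ⇒ x*=-2.0000
Stable set (-2.0000, 0).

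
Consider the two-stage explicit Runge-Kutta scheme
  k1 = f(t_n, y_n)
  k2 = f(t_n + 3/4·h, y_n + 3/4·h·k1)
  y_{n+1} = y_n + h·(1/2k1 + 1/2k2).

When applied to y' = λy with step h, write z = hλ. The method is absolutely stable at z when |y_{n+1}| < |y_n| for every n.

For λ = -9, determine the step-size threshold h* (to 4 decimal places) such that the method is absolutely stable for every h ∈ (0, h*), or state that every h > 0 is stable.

Test eqn y'=λy, z=hλ:
  k1=λy_n ⇒ h·k1=z·y_n;  k2=λ(1+3/4z)y_n ⇒ h·k2=z(1+3/4z)y_n
  y_{n+1}/y_n = 1 + 1/2z + 1/2z(1+3/4z) = 1 + z + 3/8z²
  ⇒ R(z) = 1 + z + 3/8z².

Find x<0 with |R(x)|<1.
x=-0.89: |R|=0.4070
R=1: x+3/8x²=0 ⇒ x=−8/3=-2.6667; min R=1−1/(4·3/8)=0.3333>−1
Confirm numerically:
  x=-2.613: |R|=0.94741 <1
  x=-2.412: |R|=0.76965 <1
  x=-2.104: |R|=0.55606 <1
  x=-1.842: |R|=0.43036 <1
  x=-3.176: |R|=1.60662 >1
  x=-2.947: |R|=1.30980 >1
Interval (-2.6667, 0).

(-2.6667,0); λ=-9 ⇒ h* = (8/3)/9 = 0.2963.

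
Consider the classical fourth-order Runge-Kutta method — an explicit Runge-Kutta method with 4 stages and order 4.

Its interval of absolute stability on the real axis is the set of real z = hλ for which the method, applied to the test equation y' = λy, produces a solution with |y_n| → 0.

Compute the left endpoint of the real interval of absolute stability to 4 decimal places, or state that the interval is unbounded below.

Set f=λy, z=hλ:
  order 4, 4-stage ⇒ R(z)=1+z+z^2/2+z^3/6+z^4/24
  (e.g. R(-0.56)=0.57163, |R|=0.57163)

Solve |R(x)|<1 on ℝ⁻.
x=-0.56: |R|=0.5716
|R(-2.41)|=0.5667 |R(-1.92)|=0.3098 |R(-1.72)|=0.2758
Bisect:
  x_lo=-3.3593 |R|=2.2710  x_hi=-0.2837 |R|=0.7530
  mid=-1.82147 |R|=0.28885 →hi
  mid=-2.59037 |R|=0.74374 →hi
  mid=-2.97482 |R|=1.32542 →lo
  mid=-2.78259 |R|=0.99593 →hi
  mid=-2.87870 |R|=1.15021 →lo
  mid=-2.83065 |R|=1.07056 →lo
  mid=-2.80662 |R|=1.03263 →lo
  ...
  [-2.78541,-2.78522] ⇒ x*=-2.7853
So |R|<1 on (-2.7853, 0).

left endpoint -2.7853.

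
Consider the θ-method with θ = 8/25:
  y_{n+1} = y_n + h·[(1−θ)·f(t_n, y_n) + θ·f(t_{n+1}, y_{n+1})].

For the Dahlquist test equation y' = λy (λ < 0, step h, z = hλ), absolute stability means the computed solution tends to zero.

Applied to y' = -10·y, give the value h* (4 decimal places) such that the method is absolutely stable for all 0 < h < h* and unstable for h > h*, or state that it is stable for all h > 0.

(-5.5556,0); λ=-10 ⇒ h* = (50/9)/10 = 0.5556.

With y'=λy (z=hλ):
  y_{n+1} = y_n + z·[17/25·y_n + 8/25·y_{n+1}] ⇒ (1 − 8/25z)y_{n+1} = (1 + 17/25z)y_n
  R(z) = (1 + 17/25z)/(1 − 8/25z).

Boundary: |R(x)|=1, x<0.
x=-0.43: |R|=0.6220
R=−1: 1+17/25x = −1+8/25x ⇒ -9/25x=2 ⇒ x=2/(-9/25)=-5.5556
Confirm numerically:
  x=-4.880: |R|=0.90506 <1
  x=-3.398: |R|=0.62789 <1
  x=-3.117: |R|=0.56050 <1
  x=-3.019: |R|=0.53554 <1
  x=-6.119: |R|=1.06857 >1
  x=-5.944: |R|=1.04819 >1
  x=-5.735: |R|=1.02278 >1
Stable set (-5.5556, 0).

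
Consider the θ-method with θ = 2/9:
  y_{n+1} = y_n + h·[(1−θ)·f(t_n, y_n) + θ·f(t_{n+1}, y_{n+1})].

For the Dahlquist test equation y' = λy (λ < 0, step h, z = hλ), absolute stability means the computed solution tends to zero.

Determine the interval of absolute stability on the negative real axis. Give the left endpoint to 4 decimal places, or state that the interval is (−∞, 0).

On y'=λy, z=hλ:
  y_{n+1} = y_n + z·[7/9·y_n + 2/9·y_{n+1}] ⇒ (1 − 2/9z)y_{n+1} = (1 + 7/9z)y_n
  R(z) = (1 + 7/9z)/(1 − 2/9z).

Find x<0 with |R(x)|<1.
x=-0.85: |R|=0.2850
R=−1: 1+7/9x = −1+2/9x ⇒ -5/9x=2 ⇒ x=2/(-5/9)=-3.6000
Confirm numerically:
  x=-3.382: |R|=0.93086 <1
  x=-2.195: |R|=0.47535 <1
  x=-1.945: |R|=0.35803 <1
  x=-4.038: |R|=1.12825 >1
  x=-3.886: |R|=1.08526 >1
  x=-3.645: |R|=1.01381 >1
So |R|<1 on (-3.6000, 0).

z∈(-3.6000,0).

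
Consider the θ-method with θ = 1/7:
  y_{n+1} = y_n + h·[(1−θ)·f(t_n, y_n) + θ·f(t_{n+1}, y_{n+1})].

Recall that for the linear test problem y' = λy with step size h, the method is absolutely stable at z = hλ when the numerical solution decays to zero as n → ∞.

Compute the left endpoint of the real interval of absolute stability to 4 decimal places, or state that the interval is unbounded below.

left endpoint -2.8000.

Set f=λy, z=hλ:
  y_{n+1} = y_n + z·[6/7·y_n + 1/7·y_{n+1}] ⇒ (1 − 1/7z)y_{n+1} = (1 + 6/7z)y_n
  R(z) = (1 + 6/7z)/(1 − 1/7z).

Solve |R(x)|<1 on ℝ⁻.
x=-1.52: |R|=0.2488
R=−1: 1+6/7x = −1+1/7x ⇒ -5/7x=2 ⇒ x=2/(-5/7)=-2.8000
Confirm numerically:
  x=-2.771: |R|=0.98516 <1
  x=-2.256: |R|=0.70614 <1
  x=-2.135: |R|=0.63602 <1
  x=-1.247: |R|=0.05845 <1
  x=-3.336: |R|=1.25929 >1
  x=-3.062: |R|=1.13019 >1
  x=-2.873: |R|=1.03697 >1
Stable set (-2.8000, 0).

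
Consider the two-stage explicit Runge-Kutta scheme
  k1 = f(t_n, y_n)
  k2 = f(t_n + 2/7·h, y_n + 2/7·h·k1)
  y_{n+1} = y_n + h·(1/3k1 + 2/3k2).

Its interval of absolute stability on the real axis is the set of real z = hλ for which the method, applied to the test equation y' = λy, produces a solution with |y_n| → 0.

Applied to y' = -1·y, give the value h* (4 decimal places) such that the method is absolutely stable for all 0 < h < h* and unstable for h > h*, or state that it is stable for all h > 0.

Set f=λy, z=hλ:
  k1=λy_n ⇒ h·k1=z·y_n;  k2=λ(1+2/7z)y_n ⇒ h·k2=z(1+2/7z)y_n
  y_{n+1}/y_n = 1 + 1/3z + 2/3z(1+2/7z) = 1 + z + 4/21z²
  Hence R(z) = 1 + z + 4/21z².

Boundary: |R(x)|=1, x<0.
x=-0.9: |R|=0.2543
R=1: x+4/21x²=0 ⇒ x=−21/4=-5.2500; min R=1−1/(4·4/21)=-0.3125>−1
Confirm numerically:
  x=-4.932: |R|=0.70126 <1
  x=-4.859: |R|=0.63812 <1
  x=-4.010: |R|=0.05288 <1
  x=-5.754: |R|=1.55238 >1
  x=-5.309: |R|=1.05966 >1
Interval (-5.2500, 0).

(-5.2500,0); λ=-1 ⇒ h* = (21/4)/1 = 5.2500.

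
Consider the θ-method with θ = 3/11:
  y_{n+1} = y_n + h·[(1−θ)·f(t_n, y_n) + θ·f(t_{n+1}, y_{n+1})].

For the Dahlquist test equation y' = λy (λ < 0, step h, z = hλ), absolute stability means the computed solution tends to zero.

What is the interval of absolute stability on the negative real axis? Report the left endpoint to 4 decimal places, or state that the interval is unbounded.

Set f=λy, z=hλ:
  y_{n+1} = y_n + z·[8/11·y_n + 3/11·y_{n+1}] ⇒ (1 − 3/11z)y_{n+1} = (1 + 8/11z)y_n
  Hence R(z) = (1 + 8/11z)/(1 − 3/11z).

Boundary: |R(x)|=1, x<0.
x=-1.13: |R|=0.1362
R=−1: 1+8/11x = −1+3/11x ⇒ -5/11x=2 ⇒ x=2/(-5/11)=-4.4000
Confirm numerically:
  x=-3.927: |R|=0.89619 <1
  x=-3.433: |R|=0.77299 <1
  x=-3.315: |R|=0.74099 <1
  x=-4.994: |R|=1.11431 >1
  x=-4.510: |R|=1.02242 >1
  x=-4.431: |R|=1.00638 >1
So |R|<1 on (-4.4000, 0).

(-4.4000, 0).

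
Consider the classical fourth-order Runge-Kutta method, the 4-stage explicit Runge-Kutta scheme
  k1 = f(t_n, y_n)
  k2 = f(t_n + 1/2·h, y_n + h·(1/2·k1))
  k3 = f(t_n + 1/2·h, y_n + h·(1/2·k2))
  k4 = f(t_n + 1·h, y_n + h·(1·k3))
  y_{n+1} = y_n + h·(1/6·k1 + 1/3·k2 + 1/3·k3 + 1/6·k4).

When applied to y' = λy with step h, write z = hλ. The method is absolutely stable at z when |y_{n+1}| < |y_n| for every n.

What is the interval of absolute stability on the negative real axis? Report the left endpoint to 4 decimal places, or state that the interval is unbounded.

(-2.7853, 0).

With y'=λy (z=hλ):
  order 4, 4-stage ⇒ R(z)=1+z+z^2/2+z^3/6+z^4/24
  (e.g. R(-0.36)=0.69772, |R|=0.69772)

Boundary: |R(x)|=1, x<0.
x=-0.36: |R|=0.6977
|R(-1.96)|=0.3208 |R(-1.02)|=0.3684 |R(-0.6)|=0.5494
Bisect:
  x_lo=-3.4029 |R|=2.4067  x_hi=-0.1573 |R|=0.8544
  mid=-1.78012 |R|=0.28254 →hi
  mid=-2.59153 |R|=0.74506 →hi
  mid=-2.99723 |R|=1.36947 →lo
  mid=-2.79438 |R|=1.01379 →lo
  mid=-2.69295 |R|=0.86948 →hi
  mid=-2.74367 |R|=0.93903 →hi
  mid=-2.76902 |R|=0.97575 →hi
  mid=-2.78170 |R|=0.99460 →hi
  mid=-2.78804 |R|=1.00415 →lo
  ...
  [-2.78547,-2.78527] ⇒ x*=-2.7853
Stable set (-2.7853, 0).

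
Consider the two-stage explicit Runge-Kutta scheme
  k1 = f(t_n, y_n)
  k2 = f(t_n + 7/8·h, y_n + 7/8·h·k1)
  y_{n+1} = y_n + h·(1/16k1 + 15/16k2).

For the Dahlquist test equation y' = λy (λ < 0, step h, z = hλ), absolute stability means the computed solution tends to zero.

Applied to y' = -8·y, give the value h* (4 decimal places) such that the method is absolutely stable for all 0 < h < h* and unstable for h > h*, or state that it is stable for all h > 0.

Set f=λy, z=hλ:
  k1=λy_n ⇒ h·k1=z·y_n;  k2=λ(1+7/8z)y_n ⇒ h·k2=z(1+7/8z)y_n
  y_{n+1}/y_n = 1 + 1/16z + 15/16z(1+7/8z) = 1 + z + 105/128z²
  so R(z) = 1 + z + 105/128z².

Find x<0 with |R(x)|<1.
x=-1.68: |R|=1.6353
R=1: x+105/128x²=0 ⇒ x=−128/105=-1.2190; min R=1−1/(4·105/128)=0.6952>−1
Confirm numerically:
  x=-0.814: |R|=0.72954 <1
  x=-0.720: |R|=0.70525 <1
  x=-0.615: |R|=0.69526 <1
  x=-1.630: |R|=1.54949 >1
  x=-1.616: |R|=1.52621 >1
  x=-1.348: |R|=1.14259 >1
Interval (-1.2190, 0).

(-1.2190,0); λ=-8 ⇒ h* = (128/105)/8 = 0.1524.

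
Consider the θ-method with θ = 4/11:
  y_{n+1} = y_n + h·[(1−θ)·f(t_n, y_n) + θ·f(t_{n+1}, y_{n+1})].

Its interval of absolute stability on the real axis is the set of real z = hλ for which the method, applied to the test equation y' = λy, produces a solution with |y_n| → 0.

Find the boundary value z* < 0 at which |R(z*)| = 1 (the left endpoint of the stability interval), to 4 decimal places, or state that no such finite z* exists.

left endpoint -7.3333.

On y'=λy, z=hλ:
  y_{n+1} = y_n + z·[7/11·y_n + 4/11·y_{n+1}] ⇒ (1 − 4/11z)y_{n+1} = (1 + 7/11z)y_n
  ⇒ R(z) = (1 + 7/11z)/(1 − 4/11z).

Find x<0 with |R(x)|<1.
x=-1.67: |R|=0.0390
R=−1: 1+7/11x = −1+4/11x ⇒ -3/11x=2 ⇒ x=2/(-3/11)=-7.3333
Confirm numerically:
  x=-6.399: |R|=0.92341 <1
  x=-5.996: |R|=0.88532 <1
  x=-5.718: |R|=0.85693 <1
  x=-3.849: |R|=0.60399 <1
  x=-7.655: |R|=1.02319 >1
  x=-7.539: |R|=1.01499 >1
  x=-7.370: |R|=1.00272 >1
Stable set (-7.3333, 0).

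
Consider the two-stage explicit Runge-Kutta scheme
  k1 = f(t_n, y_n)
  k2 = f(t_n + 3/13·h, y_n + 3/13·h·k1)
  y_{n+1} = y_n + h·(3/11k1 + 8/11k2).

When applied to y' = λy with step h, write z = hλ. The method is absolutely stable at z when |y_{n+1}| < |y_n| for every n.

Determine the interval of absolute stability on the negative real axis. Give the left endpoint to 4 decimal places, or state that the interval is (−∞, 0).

Test eqn y'=λy, z=hλ:
  k1=λy_n ⇒ h·k1=z·y_n;  k2=λ(1+3/13z)y_n ⇒ h·k2=z(1+3/13z)y_n
  y_{n+1}/y_n = 1 + 3/11z + 8/11z(1+3/13z) = 1 + z + 24/143z²
  ⇒ R(z) = 1 + z + 24/143z².

Boundary: |R(x)|=1, x<0.
x=-0.59: |R|=0.4684
R=1: x+24/143x²=0 ⇒ x=−143/24=-5.9583; min R=1−1/(4·24/143)=-0.4896>−1
Confirm numerically:
  x=-4.896: |R|=0.12707 <1
  x=-3.943: |R|=0.33367 <1
  x=-3.594: |R|=0.42614 <1
  x=-6.368: |R|=1.43783 >1
  x=-6.189: |R|=1.23960 >1
  x=-6.104: |R|=1.14923 >1
So |R|<1 on (-5.9583, 0).

z∈(-5.9583,0).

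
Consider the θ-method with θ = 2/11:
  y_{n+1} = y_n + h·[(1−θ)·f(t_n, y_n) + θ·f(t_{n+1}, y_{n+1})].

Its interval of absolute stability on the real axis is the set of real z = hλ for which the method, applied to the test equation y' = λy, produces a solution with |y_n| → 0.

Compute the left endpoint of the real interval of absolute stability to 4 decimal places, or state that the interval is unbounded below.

Set f=λy, z=hλ:
  y_{n+1} = y_n + z·[9/11·y_n + 2/11·y_{n+1}] ⇒ (1 − 2/11z)y_{n+1} = (1 + 9/11z)y_n
  Hence R(z) = (1 + 9/11z)/(1 − 2/11z).

Boundary: |R(x)|=1, x<0.
x=-1.18: |R|=0.0284
R=−1: 1+9/11x = −1+2/11x ⇒ -7/11x=2 ⇒ x=2/(-7/11)=-3.1429
Confirm numerically:
  x=-2.160: |R|=0.55091 <1
  x=-1.566: |R|=0.21894 <1
  x=-1.368: |R|=0.09552 <1
  x=-3.724: |R|=1.22051 >1
  x=-3.407: |R|=1.10379 >1
Stable set (-3.1429, 0).

z* = -3.1429.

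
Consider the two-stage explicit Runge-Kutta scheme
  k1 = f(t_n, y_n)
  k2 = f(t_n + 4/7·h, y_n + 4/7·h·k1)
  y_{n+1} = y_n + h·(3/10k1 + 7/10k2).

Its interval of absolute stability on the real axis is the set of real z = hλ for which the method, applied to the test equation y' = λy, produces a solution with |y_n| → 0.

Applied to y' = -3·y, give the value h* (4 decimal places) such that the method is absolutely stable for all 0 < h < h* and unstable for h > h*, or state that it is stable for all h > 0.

Test eqn y'=λy, z=hλ:
  k1=λy_n ⇒ h·k1=z·y_n;  k2=λ(1+4/7z)y_n ⇒ h·k2=z(1+4/7z)y_n
  y_{n+1}/y_n = 1 + 3/10z + 7/10z(1+4/7z) = 1 + z + 2/5z²
  ⇒ R(z) = 1 + z + 2/5z².

Need |R(x)|<1, x<0.
x=-1.29: |R|=0.3756
R=1: x+2/5x²=0 ⇒ x=−5/2=-2.5000; min R=1−1/(4·2/5)=0.3750>−1
Confirm numerically:
  x=-2.343: |R|=0.85286 <1
  x=-2.055: |R|=0.63421 <1
  x=-1.935: |R|=0.56269 <1
  x=-1.254: |R|=0.37501 <1
  x=-2.857: |R|=1.40798 >1
  x=-2.832: |R|=1.37609 >1
  x=-2.533: |R|=1.03344 >1
So |R|<1 on (-2.5000, 0).

(-2.5000,0); λ=-3 ⇒ h* = (5/2)/3 = 0.8333.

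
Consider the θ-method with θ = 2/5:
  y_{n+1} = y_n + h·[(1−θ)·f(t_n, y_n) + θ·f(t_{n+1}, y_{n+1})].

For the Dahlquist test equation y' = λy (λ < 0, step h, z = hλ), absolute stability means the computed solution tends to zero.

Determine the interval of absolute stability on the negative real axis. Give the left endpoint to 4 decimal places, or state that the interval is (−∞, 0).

Set f=λy, z=hλ:
  y_{n+1} = y_n + z·[3/5·y_n + 2/5·y_{n+1}] ⇒ (1 − 2/5z)y_{n+1} = (1 + 3/5z)y_n
  Hence R(z) = (1 + 3/5z)/(1 − 2/5z).

Boundary: |R(x)|=1, x<0.
x=-1.58: |R|=0.0319
R=−1: 1+3/5x = −1+2/5x ⇒ -1/5x=2 ⇒ x=2/(-1/5)=-10.0000
Confirm numerically:
  x=-9.171: |R|=0.96448 <1
  x=-8.639: |R|=0.93891 <1
  x=-5.339: |R|=0.70270 <1
  x=-10.383: |R|=1.01486 >1
  x=-10.205: |R|=1.00807 >1
  x=-10.078: |R|=1.00310 >1
Interval (-10.0000, 0).

(-10.0000, 0).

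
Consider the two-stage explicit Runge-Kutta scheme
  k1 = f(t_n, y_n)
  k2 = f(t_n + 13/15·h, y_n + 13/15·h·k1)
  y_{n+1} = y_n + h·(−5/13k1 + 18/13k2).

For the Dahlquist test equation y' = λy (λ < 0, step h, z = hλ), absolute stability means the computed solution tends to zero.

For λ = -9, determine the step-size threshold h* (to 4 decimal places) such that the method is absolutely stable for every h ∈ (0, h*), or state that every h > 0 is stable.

(-0.8333,0); λ=-9 ⇒ h* = (5/6)/9 = 0.0926.

With y'=λy (z=hλ):
  k1=λy_n ⇒ h·k1=z·y_n;  k2=λ(1+13/15z)y_n ⇒ h·k2=z(1+13/15z)y_n
  y_{n+1}/y_n = 1 − 5/13z + 18/13z(1+13/15z) = 1 + z + 6/5z²
  Hence R(z) = 1 + z + 6/5z².

Find x<0 with |R(x)|<1.
x=-1.09: |R|=1.3357
R=1: x+6/5x²=0 ⇒ x=−5/6=-0.8333; min R=1−1/(4·6/5)=0.7917>−1
Confirm numerically:
  x=-0.727: |R|=0.90723 <1
  x=-0.668: |R|=0.86747 <1
  x=-0.471: |R|=0.79521 <1
  x=-1.330: |R|=1.79268 >1
  x=-1.215: |R|=1.55647 >1
  x=-1.077: |R|=1.31491 >1
Stable set (-0.8333, 0).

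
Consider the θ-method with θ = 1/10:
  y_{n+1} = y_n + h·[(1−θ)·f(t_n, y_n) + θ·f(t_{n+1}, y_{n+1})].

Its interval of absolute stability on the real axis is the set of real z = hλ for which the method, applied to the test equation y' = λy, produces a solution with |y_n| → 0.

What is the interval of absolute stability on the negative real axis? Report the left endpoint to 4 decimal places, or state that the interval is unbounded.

Test eqn y'=λy, z=hλ:
  y_{n+1} = y_n + z·[9/10·y_n + 1/10·y_{n+1}] ⇒ (1 − 1/10z)y_{n+1} = (1 + 9/10z)y_n
  ⇒ R(z) = (1 + 9/10z)/(1 − 1/10z).

Find x<0 with |R(x)|<1.
x=-1.55: |R|=0.3420
R=−1: 1+9/10x = −1+1/10x ⇒ -4/5x=2 ⇒ x=2/(-4/5)=-2.5000
Confirm numerically:
  x=-1.390: |R|=0.22037 <1
  x=-1.310: |R|=0.15827 <1
  x=-1.095: |R|=0.01307 <1
  x=-1.049: |R|=0.05059 <1
  x=-2.923: |R|=1.26186 >1
  x=-2.619: |R|=1.07544 >1
  x=-2.589: |R|=1.05656 >1
So |R|<1 on (-2.5000, 0).

z∈(-2.5000,0).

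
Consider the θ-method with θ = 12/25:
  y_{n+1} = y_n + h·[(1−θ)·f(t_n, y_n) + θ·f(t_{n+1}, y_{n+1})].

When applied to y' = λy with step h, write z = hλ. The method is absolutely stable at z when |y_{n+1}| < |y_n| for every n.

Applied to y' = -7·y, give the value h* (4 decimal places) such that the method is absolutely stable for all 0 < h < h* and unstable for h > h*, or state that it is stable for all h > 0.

With y'=λy (z=hλ):
  y_{n+1} = y_n + z·[13/25·y_n + 12/25·y_{n+1}] ⇒ (1 − 12/25z)y_{n+1} = (1 + 13/25z)y_n
  R(z) = (1 + 13/25z)/(1 − 12/25z).

Find x<0 with |R(x)|<1.
x=-1.24: |R|=0.2227
R=−1: 1+13/25x = −1+12/25x ⇒ -1/25x=2 ⇒ x=2/(-1/25)=-50.0000
Confirm numerically:
  x=-49.463: |R|=0.99913 <1
  x=-34.100: |R|=0.96338 <1
  x=-33.447: |R|=0.96118 <1
  x=-25.359: |R|=0.92517 <1
  x=-50.510: |R|=1.00081 >1
  x=-50.212: |R|=1.00034 >1
  x=-50.122: |R|=1.00019 >1
Stable set (-50.0000, 0).

(-50.0000,0); λ=-7 ⇒ h* = (50)/7 = 7.1429.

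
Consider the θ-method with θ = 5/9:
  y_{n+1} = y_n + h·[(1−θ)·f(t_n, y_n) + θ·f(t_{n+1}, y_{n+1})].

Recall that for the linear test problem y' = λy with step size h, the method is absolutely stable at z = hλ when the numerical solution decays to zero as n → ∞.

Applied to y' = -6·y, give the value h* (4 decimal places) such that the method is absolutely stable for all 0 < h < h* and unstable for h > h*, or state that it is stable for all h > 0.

unbounded; (−∞, 0). Any h>0 works for λ=-6.

Test eqn y'=λy, z=hλ:
  y_{n+1} = y_n + z·[4/9·y_n + 5/9·y_{n+1}] ⇒ (1 − 5/9z)y_{n+1} = (1 + 4/9z)y_n
  R(z) = (1 + 4/9z)/(1 − 5/9z).

Boundary: |R(x)|=1, x<0.
x=-1.21: |R|=0.2764
x=-2: |R|=0.0526
x=-10: |R|=0.5254
x=-100: |R|=0.7682
θ=5/9≥1/2 ⇒ |1+4/9x|<|1−5/9x| ∀x<0 ⇒ unbounded interval.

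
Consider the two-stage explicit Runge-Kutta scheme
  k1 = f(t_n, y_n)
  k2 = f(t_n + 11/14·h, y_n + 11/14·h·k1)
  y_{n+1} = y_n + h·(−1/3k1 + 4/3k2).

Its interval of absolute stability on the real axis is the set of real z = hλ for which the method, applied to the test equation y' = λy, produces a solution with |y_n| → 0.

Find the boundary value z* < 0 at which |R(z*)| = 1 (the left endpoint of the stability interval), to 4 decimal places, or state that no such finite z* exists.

z* = -0.9545.

On y'=λy, z=hλ:
  k1=λy_n ⇒ h·k1=z·y_n;  k2=λ(1+11/14z)y_n ⇒ h·k2=z(1+11/14z)y_n
  y_{n+1}/y_n = 1 − 1/3z + 4/3z(1+11/14z) = 1 + z + 22/21z²
  ⇒ R(z) = 1 + z + 22/21z².

Solve |R(x)|<1 on ℝ⁻.
x=-0.65: |R|=0.7926
R=1: x+22/21x²=0 ⇒ x=−21/22=-0.9545; min R=1−1/(4·22/21)=0.7614>−1
Confirm numerically:
  x=-0.908: |R|=0.95572 <1
  x=-0.788: |R|=0.86251 <1
  x=-0.643: |R|=0.79014 <1
  x=-0.402: |R|=0.76730 <1
  x=-1.378: |R|=1.61131 >1
  x=-1.129: |R|=1.20634 >1
Interval (-0.9545, 0).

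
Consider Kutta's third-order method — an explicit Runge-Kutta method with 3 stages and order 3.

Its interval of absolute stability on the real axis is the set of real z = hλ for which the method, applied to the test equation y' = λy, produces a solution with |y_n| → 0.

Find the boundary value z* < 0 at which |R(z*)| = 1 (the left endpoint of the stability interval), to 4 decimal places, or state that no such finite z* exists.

With y'=λy (z=hλ):
  order 3, 3-stage ⇒ R(z)=1+z+z^2/2+z^3/6
  (e.g. R(-0.44)=0.64260, |R|=0.64260)

Find x<0 with |R(x)|<1.
x=-0.44: |R|=0.6426
|R(-2.65)|=1.2404 |R(-1.63)|=0.0233 |R(-0.62)|=0.5325
Bisect:
  x_lo=-3.3781 |R|=3.0974  x_hi=-0.0687 |R|=0.9336
  mid=-1.72342 |R|=0.09148 →hi
  mid=-2.55078 |R|=1.06365 →lo
  mid=-2.13710 |R|=0.48027 →hi
  mid=-2.34394 |R|=0.74321 →hi
  mid=-2.44736 |R|=0.89569 →hi
  mid=-2.49907 |R|=0.97766 →hi
  mid=-2.52493 |R|=1.02015 →lo
  mid=-2.51200 |R|=0.99878 →hi
  ...
  [-2.51281,-2.51261] ⇒ x*=-2.5127
Interval (-2.5127, 0).

left endpoint -2.5127.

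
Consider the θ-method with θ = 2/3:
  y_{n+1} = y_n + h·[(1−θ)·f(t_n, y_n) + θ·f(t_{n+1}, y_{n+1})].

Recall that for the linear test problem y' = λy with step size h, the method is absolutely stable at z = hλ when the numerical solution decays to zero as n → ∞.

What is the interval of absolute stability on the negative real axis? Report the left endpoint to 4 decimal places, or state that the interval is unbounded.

(−∞, 0) — no finite endpoint.

With y'=λy (z=hλ):
  y_{n+1} = y_n + z·[1/3·y_n + 2/3·y_{n+1}] ⇒ (1 − 2/3z)y_{n+1} = (1 + 1/3z)y_n
  Hence R(z) = (1 + 1/3z)/(1 − 2/3z).

Boundary: |R(x)|=1, x<0.
x=-0.65: |R|=0.5465
x=-2: |R|=0.1429
x=-10: |R|=0.3043
x=-100: |R|=0.4778
θ=2/3≥1/2 ⇒ |1+1/3x|<|1−2/3x| ∀x<0 ⇒ interval (−∞,0).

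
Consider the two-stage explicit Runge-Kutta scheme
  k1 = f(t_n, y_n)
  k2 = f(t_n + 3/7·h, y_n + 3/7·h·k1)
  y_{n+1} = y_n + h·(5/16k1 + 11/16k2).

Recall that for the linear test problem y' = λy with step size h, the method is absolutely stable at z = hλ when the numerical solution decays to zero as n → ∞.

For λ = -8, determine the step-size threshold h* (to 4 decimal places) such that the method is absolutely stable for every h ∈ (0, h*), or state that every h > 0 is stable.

(-3.3939,0); λ=-8 ⇒ h* = (112/33)/8 = 0.4242.

With y'=λy (z=hλ):
  k1=λy_n ⇒ h·k1=z·y_n;  k2=λ(1+3/7z)y_n ⇒ h·k2=z(1+3/7z)y_n
  y_{n+1}/y_n = 1 + 5/16z + 11/16z(1+3/7z) = 1 + z + 33/112z²
  Hence R(z) = 1 + z + 33/112z².

Solve |R(x)|<1 on ℝ⁻.
x=-0.51: |R|=0.5666
R=1: x+33/112x²=0 ⇒ x=−112/33=-3.3939; min R=1−1/(4·33/112)=0.1515>−1
Confirm numerically:
  x=-2.979: |R|=0.63579 <1
  x=-2.805: |R|=0.51326 <1
  x=-2.436: |R|=0.31244 <1
  x=-2.068: |R|=0.19208 <1
  x=-3.803: |R|=1.45836 >1
  x=-3.683: |R|=1.31368 >1
  x=-3.417: |R|=1.02322 >1
Stable set (-3.3939, 0).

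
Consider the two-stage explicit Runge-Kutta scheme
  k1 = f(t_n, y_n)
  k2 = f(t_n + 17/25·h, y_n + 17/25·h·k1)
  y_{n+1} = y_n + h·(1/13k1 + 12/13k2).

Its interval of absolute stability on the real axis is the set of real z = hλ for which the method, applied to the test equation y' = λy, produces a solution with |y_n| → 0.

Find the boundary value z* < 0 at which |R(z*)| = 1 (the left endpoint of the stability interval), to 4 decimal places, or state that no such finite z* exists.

left endpoint -1.5931.

With y'=λy (z=hλ):
  k1=λy_n ⇒ h·k1=z·y_n;  k2=λ(1+17/25z)y_n ⇒ h·k2=z(1+17/25z)y_n
  y_{n+1}/y_n = 1 + 1/13z + 12/13z(1+17/25z) = 1 + z + 204/325z²
  so R(z) = 1 + z + 204/325z².

Find x<0 with |R(x)|<1.
x=-1.4: |R|=0.8303
R=1: x+204/325x²=0 ⇒ x=−325/204=-1.5931; min R=1−1/(4·204/325)=0.6017>−1
Confirm numerically:
  x=-1.513: |R|=0.92389 <1
  x=-1.346: |R|=0.79120 <1
  x=-1.291: |R|=0.75516 <1
  x=-0.684: |R|=0.60967 <1
  x=-2.095: |R|=1.65996 >1
  x=-1.827: |R|=1.26819 >1
  x=-1.685: |R|=1.09716 >1
So |R|<1 on (-1.5931, 0).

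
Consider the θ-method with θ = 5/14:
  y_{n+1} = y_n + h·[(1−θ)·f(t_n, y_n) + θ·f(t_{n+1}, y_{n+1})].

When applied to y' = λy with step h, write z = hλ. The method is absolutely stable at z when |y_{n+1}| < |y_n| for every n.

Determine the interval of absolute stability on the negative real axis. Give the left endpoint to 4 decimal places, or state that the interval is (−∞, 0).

(-7.0000, 0).

Test eqn y'=λy, z=hλ:
  y_{n+1} = y_n + z·[9/14·y_n + 5/14·y_{n+1}] ⇒ (1 − 5/14z)y_{n+1} = (1 + 9/14z)y_n
  so R(z) = (1 + 9/14z)/(1 − 5/14z).

Find x<0 with |R(x)|<1.
x=-1.3: |R|=0.1122
R=−1: 1+9/14x = −1+5/14x ⇒ -2/7x=2 ⇒ x=2/(-2/7)=-7.0000
Confirm numerically:
  x=-6.572: |R|=0.96347 <1
  x=-5.070: |R|=0.80381 <1
  x=-4.531: |R|=0.73057 <1
  x=-7.198: |R|=1.01584 >1
  x=-7.161: |R|=1.01293 >1
  x=-7.080: |R|=1.00648 >1
So |R|<1 on (-7.0000, 0).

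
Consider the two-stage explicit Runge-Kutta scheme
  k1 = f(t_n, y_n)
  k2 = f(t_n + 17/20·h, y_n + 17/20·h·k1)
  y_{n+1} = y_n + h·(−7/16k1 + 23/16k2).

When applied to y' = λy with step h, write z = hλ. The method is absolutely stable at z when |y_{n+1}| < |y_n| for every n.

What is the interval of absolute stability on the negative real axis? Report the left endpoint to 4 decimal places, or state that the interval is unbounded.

Set f=λy, z=hλ:
  k1=λy_n ⇒ h·k1=z·y_n;  k2=λ(1+17/20z)y_n ⇒ h·k2=z(1+17/20z)y_n
  y_{n+1}/y_n = 1 − 7/16z + 23/16z(1+17/20z) = 1 + z + 391/320z²
  so R(z) = 1 + z + 391/320z².

Find x<0 with |R(x)|<1.
x=-0.91: |R|=1.1018
R=1: x+391/320x²=0 ⇒ x=−320/391=-0.8184; min R=1−1/(4·391/320)=0.7954>−1
Confirm numerically:
  x=-0.772: |R|=0.95622 <1
  x=-0.666: |R|=0.87597 <1
  x=-0.329: |R|=0.80326 <1
  x=-1.151: |R|=1.46774 >1
  x=-1.024: |R|=1.25723 >1
  x=-1.008: |R|=1.23350 >1
Stable set (-0.8184, 0).

(-0.8184, 0).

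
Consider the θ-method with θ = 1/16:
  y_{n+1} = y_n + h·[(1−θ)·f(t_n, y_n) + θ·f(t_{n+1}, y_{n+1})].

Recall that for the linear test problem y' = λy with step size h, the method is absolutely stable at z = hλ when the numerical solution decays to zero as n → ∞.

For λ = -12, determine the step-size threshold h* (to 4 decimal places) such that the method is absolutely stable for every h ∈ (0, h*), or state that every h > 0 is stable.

Set f=λy, z=hλ:
  y_{n+1} = y_n + z·[15/16·y_n + 1/16·y_{n+1}] ⇒ (1 − 1/16z)y_{n+1} = (1 + 15/16z)y_n
  ⇒ R(z) = (1 + 15/16z)/(1 − 1/16z).

Find x<0 with |R(x)|<1.
x=-1.35: |R|=0.2450
R=−1: 1+15/16x = −1+1/16x ⇒ -7/8x=2 ⇒ x=2/(-7/8)=-2.2857
Confirm numerically:
  x=-2.103: |R|=0.85870 <1
  x=-1.658: |R|=0.50232 <1
  x=-1.199: |R|=0.11541 <1
  x=-0.990: |R|=0.06769 <1
  x=-2.665: |R|=1.28449 >1
  x=-2.610: |R|=1.24395 >1
So |R|<1 on (-2.2857, 0).

(-2.2857,0); λ=-12 ⇒ h* = (16/7)/12 = 0.1905.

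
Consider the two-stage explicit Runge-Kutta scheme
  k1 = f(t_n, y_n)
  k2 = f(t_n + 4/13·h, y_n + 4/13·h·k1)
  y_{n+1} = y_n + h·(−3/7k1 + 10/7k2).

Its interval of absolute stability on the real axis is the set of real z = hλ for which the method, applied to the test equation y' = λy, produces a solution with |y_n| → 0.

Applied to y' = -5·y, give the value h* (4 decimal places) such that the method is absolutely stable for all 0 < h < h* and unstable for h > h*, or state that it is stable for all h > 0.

With y'=λy (z=hλ):
  k1=λy_n ⇒ h·k1=z·y_n;  k2=λ(1+4/13z)y_n ⇒ h·k2=z(1+4/13z)y_n
  y_{n+1}/y_n = 1 − 3/7z + 10/7z(1+4/13z) = 1 + z + 40/91z²
  ⇒ R(z) = 1 + z + 40/91z².

Need |R(x)|<1, x<0.
x=-0.67: |R|=0.5273
R=1: x+40/91x²=0 ⇒ x=−91/40=-2.2750; min R=1−1/(4·40/91)=0.4313>−1
Confirm numerically:
  x=-2.095: |R|=0.83424 <1
  x=-2.072: |R|=0.81511 <1
  x=-1.555: |R|=0.50787 <1
  x=-1.033: |R|=0.43605 <1
  x=-2.872: |R|=1.75366 >1
  x=-2.751: |R|=1.57559 >1
  x=-2.705: |R|=1.51127 >1
So |R|<1 on (-2.2750, 0).

(-2.2750,0); λ=-5 ⇒ h* = (91/40)/5 = 0.4550.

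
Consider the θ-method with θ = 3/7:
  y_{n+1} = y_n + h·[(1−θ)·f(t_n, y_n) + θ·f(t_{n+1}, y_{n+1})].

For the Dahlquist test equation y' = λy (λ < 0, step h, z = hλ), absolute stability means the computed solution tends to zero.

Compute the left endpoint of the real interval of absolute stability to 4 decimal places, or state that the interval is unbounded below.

left endpoint -14.0000.

Set f=λy, z=hλ:
  y_{n+1} = y_n + z·[4/7·y_n + 3/7·y_{n+1}] ⇒ (1 − 3/7z)y_{n+1} = (1 + 4/7z)y_n
  R(z) = (1 + 4/7z)/(1 − 3/7z).

Solve |R(x)|<1 on ℝ⁻.
x=-1.31: |R|=0.1610
R=−1: 1+4/7x = −1+3/7x ⇒ -1/7x=2 ⇒ x=2/(-1/7)=-14.0000
Confirm numerically:
  x=-11.004: |R|=0.92512 <1
  x=-6.408: |R|=0.71049 <1
  x=-6.280: |R|=0.70124 <1
  x=-14.418: |R|=1.00832 >1
  x=-14.348: |R|=1.00695 >1
  x=-14.062: |R|=1.00126 >1
Interval (-14.0000, 0).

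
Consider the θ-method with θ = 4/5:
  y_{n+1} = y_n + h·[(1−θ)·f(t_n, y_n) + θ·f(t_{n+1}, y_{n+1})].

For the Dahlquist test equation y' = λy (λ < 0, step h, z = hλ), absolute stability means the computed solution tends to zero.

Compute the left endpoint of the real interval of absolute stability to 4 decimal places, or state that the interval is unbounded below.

With y'=λy (z=hλ):
  y_{n+1} = y_n + z·[1/5·y_n + 4/5·y_{n+1}] ⇒ (1 − 4/5z)y_{n+1} = (1 + 1/5z)y_n
  so R(z) = (1 + 1/5z)/(1 − 4/5z).

Find x<0 with |R(x)|<1.
x=-1.6: |R|=0.2982
x=-2: |R|=0.2308
x=-10: |R|=0.1111
x=-100: |R|=0.2346
θ=4/5≥1/2 ⇒ |1+1/5x|<|1−4/5x| ∀x<0 ⇒ unbounded interval.

unbounded; (−∞, 0).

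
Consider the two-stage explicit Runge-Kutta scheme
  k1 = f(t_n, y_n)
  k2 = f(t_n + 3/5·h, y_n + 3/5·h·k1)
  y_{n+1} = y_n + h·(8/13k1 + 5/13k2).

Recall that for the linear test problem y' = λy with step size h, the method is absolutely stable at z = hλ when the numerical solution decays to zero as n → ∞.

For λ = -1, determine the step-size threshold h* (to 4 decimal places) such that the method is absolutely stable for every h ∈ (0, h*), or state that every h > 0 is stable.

With y'=λy (z=hλ):
  k1=λy_n ⇒ h·k1=z·y_n;  k2=λ(1+3/5z)y_n ⇒ h·k2=z(1+3/5z)y_n
  y_{n+1}/y_n = 1 + 8/13z + 5/13z(1+3/5z) = 1 + z + 3/13z²
  R(z) = 1 + z + 3/13z².

Boundary: |R(x)|=1, x<0.
x=-1.59: |R|=0.0066
R=1: x+3/13x²=0 ⇒ x=−13/3=-4.3333; min R=1−1/(4·3/13)=-0.0833>−1
Confirm numerically:
  x=-4.284: |R|=0.95123 <1
  x=-2.803: |R|=0.01011 <1
  x=-2.735: |R|=0.00879 <1
  x=-1.891: |R|=0.06580 <1
  x=-4.875: |R|=1.60938 >1
  x=-4.587: |R|=1.26852 >1
Interval (-4.3333, 0).

(-4.3333,0); λ=-1 ⇒ h* = (13/3)/1 = 4.3333.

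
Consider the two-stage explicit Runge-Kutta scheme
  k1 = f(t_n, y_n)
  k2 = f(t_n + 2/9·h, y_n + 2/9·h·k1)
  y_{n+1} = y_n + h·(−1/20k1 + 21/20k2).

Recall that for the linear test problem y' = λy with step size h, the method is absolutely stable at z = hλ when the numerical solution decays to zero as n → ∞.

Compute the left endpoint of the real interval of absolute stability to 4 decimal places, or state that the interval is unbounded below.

Test eqn y'=λy, z=hλ:
  k1=λy_n ⇒ h·k1=z·y_n;  k2=λ(1+2/9z)y_n ⇒ h·k2=z(1+2/9z)y_n
  y_{n+1}/y_n = 1 − 1/20z + 21/20z(1+2/9z) = 1 + z + 7/30z²
  Hence R(z) = 1 + z + 7/30z².

Need |R(x)|<1, x<0.
x=-1.62: |R|=0.0076
R=1: x+7/30x²=0 ⇒ x=−30/7=-4.2857; min R=1−1/(4·7/30)=-0.0714>−1
Confirm numerically:
  x=-4.254: |R|=0.96852 <1
  x=-3.174: |R|=0.17666 <1
  x=-2.627: |R|=0.01674 <1
  x=-2.614: |R|=0.01963 <1
  x=-4.710: |R|=1.46629 >1
  x=-4.579: |R|=1.31336 >1
  x=-4.343: |R|=1.05805 >1
Interval (-4.2857, 0).

z* = -4.2857.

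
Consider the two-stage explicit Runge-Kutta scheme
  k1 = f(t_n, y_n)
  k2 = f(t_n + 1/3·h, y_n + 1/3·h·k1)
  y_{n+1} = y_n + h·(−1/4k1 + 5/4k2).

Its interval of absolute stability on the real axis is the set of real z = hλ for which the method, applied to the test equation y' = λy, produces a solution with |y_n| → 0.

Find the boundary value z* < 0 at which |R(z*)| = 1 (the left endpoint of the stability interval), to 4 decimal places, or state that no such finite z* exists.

Test eqn y'=λy, z=hλ:
  k1=λy_n ⇒ h·k1=z·y_n;  k2=λ(1+1/3z)y_n ⇒ h·k2=z(1+1/3z)y_n
  y_{n+1}/y_n = 1 − 1/4z + 5/4z(1+1/3z) = 1 + z + 5/12z²
  so R(z) = 1 + z + 5/12z².

Boundary: |R(x)|=1, x<0.
x=-1.02: |R|=0.4135
R=1: x+5/12x²=0 ⇒ x=−12/5=-2.4000; min R=1−1/(4·5/12)=0.4000>−1
Confirm numerically:
  x=-1.834: |R|=0.56748 <1
  x=-1.799: |R|=0.54950 <1
  x=-1.552: |R|=0.45163 <1
  x=-2.713: |R|=1.35382 >1
  x=-2.696: |R|=1.33251 >1
  x=-2.426: |R|=1.02628 >1
So |R|<1 on (-2.4000, 0).

left endpoint -2.4000.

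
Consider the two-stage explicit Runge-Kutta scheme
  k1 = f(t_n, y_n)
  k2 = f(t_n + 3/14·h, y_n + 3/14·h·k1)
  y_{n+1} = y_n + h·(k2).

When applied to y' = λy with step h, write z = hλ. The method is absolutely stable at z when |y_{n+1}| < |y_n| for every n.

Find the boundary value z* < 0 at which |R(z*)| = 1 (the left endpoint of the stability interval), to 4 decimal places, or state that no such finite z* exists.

z* = -4.6667.

With y'=λy (z=hλ):
  k1=λy_n ⇒ h·k1=z·y_n;  k2=λ(1+3/14z)y_n ⇒ h·k2=z(1+3/14z)y_n
  y_{n+1}/y_n = 1 + z(1+3/14z) = 1 + z + 3/14z²
  ⇒ R(z) = 1 + z + 3/14z².

Find x<0 with |R(x)|<1.
x=-1.38: |R|=0.0281
R=1: x+3/14x²=0 ⇒ x=−14/3=-4.6667; min R=1−1/(4·3/14)=-0.1667>−1
Confirm numerically:
  x=-4.062: |R|=0.47368 <1
  x=-2.500: |R|=0.16071 <1
  x=-2.339: |R|=0.16666 <1
  x=-2.285: |R|=0.16617 <1
  x=-5.176: |R|=1.56492 >1
  x=-4.950: |R|=1.30054 >1
So |R|<1 on (-4.6667, 0).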